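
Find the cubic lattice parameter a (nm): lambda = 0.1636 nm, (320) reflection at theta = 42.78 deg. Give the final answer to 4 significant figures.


d = lambda / (2*sin(theta))
d = 0.1636 / (2*sin(42.78 deg))
d = 0.120438 nm
a = d * sqrt(h^2+k^2+l^2) = 0.120438 * sqrt(13)
a = 0.4342 nm


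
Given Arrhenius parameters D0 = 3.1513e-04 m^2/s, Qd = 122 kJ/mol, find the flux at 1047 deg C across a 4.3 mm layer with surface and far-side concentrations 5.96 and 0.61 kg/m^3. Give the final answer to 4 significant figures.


Step 1: D = D0 * exp(-Qd/(R*T))
T = 1047 + 273.15 = 1320.15 K
D = 3.1513e-04 * exp(-122e3 / (8.314 * 1320.15)) = 4.6894e-09 m^2/s
Step 2: J = D * (C1 - C2) / dx
J = 4.6894e-09 * (5.96 - 0.61) / 4.3e-03
J = 5.834e-06 kg/(m^2*s)


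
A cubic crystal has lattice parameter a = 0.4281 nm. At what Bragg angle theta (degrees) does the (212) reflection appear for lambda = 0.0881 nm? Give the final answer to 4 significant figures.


d = a / sqrt(h^2+k^2+l^2)
d = 0.4281 / sqrt(9) = 0.1427 nm
lambda = 2*d*sin(theta)  =>  sin(theta) = lambda / (2*d)
sin(theta) = 0.0881 / (2 * 0.1427) = 0.30869
theta = 17.98 deg


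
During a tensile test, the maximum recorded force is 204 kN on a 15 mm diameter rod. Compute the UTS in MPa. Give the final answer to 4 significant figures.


A0 = pi*(d/2)^2 = pi*(15/2)^2 = 176.715 mm^2
UTS = F_max / A0 = 204*1000 / 176.715
UTS = 1154 MPa


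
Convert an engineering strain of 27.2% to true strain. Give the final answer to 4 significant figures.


epsilon_true = ln(1 + epsilon_eng)
epsilon_true = ln(1 + 0.272)
epsilon_true = 0.2406


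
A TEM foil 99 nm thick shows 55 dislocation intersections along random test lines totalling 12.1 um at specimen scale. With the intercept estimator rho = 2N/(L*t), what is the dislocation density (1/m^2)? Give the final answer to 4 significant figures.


rho = 2N / (L * t)
L = 12.1 um = 1.21e-05 m, t = 99 nm = 9.9e-08 m
rho = 2 * 55 / (1.21e-05 * 9.9e-08)
rho = 9.183e+13 1/m^2


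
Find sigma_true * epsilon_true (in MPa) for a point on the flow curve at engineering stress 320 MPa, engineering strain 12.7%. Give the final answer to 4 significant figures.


sigma_true = sigma_eng * (1 + epsilon_eng)
sigma_true = 320 * (1 + 0.127) = 360.64 MPa
epsilon_true = ln(1 + epsilon_eng)
epsilon_true = ln(1 + 0.127) = 0.119559
sigma_true * epsilon_true = 360.64 * 0.119559 = 43.12 MPa


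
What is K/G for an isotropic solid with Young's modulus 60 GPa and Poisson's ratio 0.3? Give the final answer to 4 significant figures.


G = E / (2*(1+nu))
G = 60 / (2*(1+0.3)) = 23.0769 GPa
K = E / (3*(1-2*nu))
K = 60 / (3*(1-2*0.3)) = 50 GPa
K/G = 50 / 23.0769 = 2.167


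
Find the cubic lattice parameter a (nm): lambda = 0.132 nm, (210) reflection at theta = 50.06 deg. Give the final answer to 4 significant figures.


d = lambda / (2*sin(theta))
d = 0.132 / (2*sin(50.06 deg))
d = 0.0860813 nm
a = d * sqrt(h^2+k^2+l^2) = 0.0860813 * sqrt(5)
a = 0.1925 nm


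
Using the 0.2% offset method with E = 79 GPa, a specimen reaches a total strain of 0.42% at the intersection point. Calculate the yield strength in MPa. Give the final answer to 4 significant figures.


Offset strain = 0.002
Elastic strain at yield = total_strain - offset = 4.2e-03 - 0.002 = 2.2e-03
sigma_y = E * elastic_strain = 79000 * 2.2e-03
sigma_y = 173.8 MPa


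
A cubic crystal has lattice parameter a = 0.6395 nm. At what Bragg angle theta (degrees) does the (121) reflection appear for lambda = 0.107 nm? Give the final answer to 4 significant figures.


d = a / sqrt(h^2+k^2+l^2)
d = 0.6395 / sqrt(6) = 0.261075 nm
lambda = 2*d*sin(theta)  =>  sin(theta) = lambda / (2*d)
sin(theta) = 0.107 / (2 * 0.261075) = 0.204922
theta = 11.82 deg


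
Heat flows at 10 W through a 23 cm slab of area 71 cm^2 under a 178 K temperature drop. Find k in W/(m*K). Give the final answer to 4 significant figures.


k = Q*L / (A*dT)
L = 0.23 m, A = 7.1e-03 m^2
k = 10 * 0.23 / (7.1e-03 * 178)
k = 1.82 W/(m*K)


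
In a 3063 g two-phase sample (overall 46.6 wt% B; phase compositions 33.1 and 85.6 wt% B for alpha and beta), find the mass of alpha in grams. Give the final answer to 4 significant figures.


f_alpha = (C_beta - C0) / (C_beta - C_alpha)
f_alpha = (85.6 - 46.6) / (85.6 - 33.1) = 0.742857
m_alpha = f_alpha * m_total = 0.742857 * 3063 = 2275 g


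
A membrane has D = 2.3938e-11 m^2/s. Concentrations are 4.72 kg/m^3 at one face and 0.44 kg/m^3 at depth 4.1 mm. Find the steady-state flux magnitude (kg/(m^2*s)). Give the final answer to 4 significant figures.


J = -D * (dC/dx) = D * (C1 - C2) / dx
J = 2.3938e-11 * (4.72 - 0.44) / 4.1e-03
J = 2.499e-08 kg/(m^2*s)


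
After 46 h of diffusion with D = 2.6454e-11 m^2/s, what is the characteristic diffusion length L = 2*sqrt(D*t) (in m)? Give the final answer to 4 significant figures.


t = 46 hr = 165600 s
Diffusion length = 2*sqrt(D*t)
= 2*sqrt(2.6454e-11 * 165600)
= 4.186e-03 m


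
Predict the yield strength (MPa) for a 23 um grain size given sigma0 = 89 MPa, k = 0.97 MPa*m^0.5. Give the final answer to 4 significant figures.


sigma_y = sigma0 + k / sqrt(d)
d = 23 um = 2.3e-05 m
sigma_y = 89 + 0.97 / sqrt(2.3e-05)
sigma_y = 291.3 MPa


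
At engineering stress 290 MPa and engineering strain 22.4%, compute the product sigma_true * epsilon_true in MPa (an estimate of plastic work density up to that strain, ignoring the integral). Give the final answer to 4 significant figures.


sigma_true = sigma_eng * (1 + epsilon_eng)
sigma_true = 290 * (1 + 0.224) = 354.96 MPa
epsilon_true = ln(1 + epsilon_eng)
epsilon_true = ln(1 + 0.224) = 0.202124
sigma_true * epsilon_true = 354.96 * 0.202124 = 71.75 MPa


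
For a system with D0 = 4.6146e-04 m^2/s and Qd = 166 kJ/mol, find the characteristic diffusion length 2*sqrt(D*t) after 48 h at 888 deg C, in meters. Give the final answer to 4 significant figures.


Step 1: D = D0 * exp(-Qd/(R*T))
T = 1161.15 K
D = 4.6146e-04 * exp(-166e3 / (8.314 * 1161.15)) = 1.57149e-11 m^2/s
Step 2: L = 2*sqrt(D*t)
t = 48 h = 172800 s
L = 2*sqrt(1.57149e-11 * 172800) = 3.296e-03 m


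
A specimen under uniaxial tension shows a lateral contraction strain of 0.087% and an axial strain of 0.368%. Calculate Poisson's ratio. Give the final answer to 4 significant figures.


nu = -epsilon_lat / epsilon_axial
Lateral strain is contraction (negative), so using magnitudes:
nu = 0.087 / 0.368
nu = 0.2364


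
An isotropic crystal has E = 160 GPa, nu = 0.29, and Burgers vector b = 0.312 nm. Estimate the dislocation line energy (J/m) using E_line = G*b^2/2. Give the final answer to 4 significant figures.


Step 1: G = E / (2*(1+nu))
G = 160 / (2*(1+0.29)) = 62.0155 GPa = 6.20155e+10 Pa
Step 2: E_line = G*b^2/2
b = 0.312 nm = 3.12e-10 m
E_line = 0.5 * 6.20155e+10 * (3.12e-10)^2 = 3.018e-09 J/m


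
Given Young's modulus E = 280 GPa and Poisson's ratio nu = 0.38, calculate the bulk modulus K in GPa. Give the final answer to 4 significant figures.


K = E / (3*(1-2*nu))
K = 280 / (3*(1-2*0.38))
K = 388.9 GPa


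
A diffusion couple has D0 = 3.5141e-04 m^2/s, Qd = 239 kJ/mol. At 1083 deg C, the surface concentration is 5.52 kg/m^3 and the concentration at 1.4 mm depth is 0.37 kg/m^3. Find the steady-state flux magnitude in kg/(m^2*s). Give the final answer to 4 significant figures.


Step 1: D = D0 * exp(-Qd/(R*T))
T = 1083 + 273.15 = 1356.15 K
D = 3.5141e-04 * exp(-239e3 / (8.314 * 1356.15)) = 2.18752e-13 m^2/s
Step 2: J = D * (C1 - C2) / dx
J = 2.18752e-13 * (5.52 - 0.37) / 1.4e-03
J = 8.047e-10 kg/(m^2*s)


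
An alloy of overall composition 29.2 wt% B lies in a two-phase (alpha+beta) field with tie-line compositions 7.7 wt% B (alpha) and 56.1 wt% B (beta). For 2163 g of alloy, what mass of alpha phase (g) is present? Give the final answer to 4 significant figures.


f_alpha = (C_beta - C0) / (C_beta - C_alpha)
f_alpha = (56.1 - 29.2) / (56.1 - 7.7) = 0.555785
m_alpha = f_alpha * m_total = 0.555785 * 2163 = 1202 g


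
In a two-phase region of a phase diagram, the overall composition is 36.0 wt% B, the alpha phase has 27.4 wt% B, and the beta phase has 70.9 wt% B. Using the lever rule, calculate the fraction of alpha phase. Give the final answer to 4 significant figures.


f_alpha = (C_beta - C0) / (C_beta - C_alpha)
f_alpha = (70.9 - 36.0) / (70.9 - 27.4)
f_alpha = 0.8023


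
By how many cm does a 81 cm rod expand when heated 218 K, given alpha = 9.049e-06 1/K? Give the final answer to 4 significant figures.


dL = L0 * alpha * dT
dL = 81 * 9.049e-06 * 218
dL = 0.1598 cm


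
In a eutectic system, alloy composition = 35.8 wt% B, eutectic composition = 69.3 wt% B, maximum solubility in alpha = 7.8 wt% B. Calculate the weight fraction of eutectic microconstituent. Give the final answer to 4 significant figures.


f_primary = (C_e - C0) / (C_e - C_alpha_max)
f_primary = (69.3 - 35.8) / (69.3 - 7.8)
f_primary = 0.544715
f_eutectic = 1 - 0.544715 = 0.4553


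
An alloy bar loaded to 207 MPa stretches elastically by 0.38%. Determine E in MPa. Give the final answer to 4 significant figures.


E = sigma / epsilon
epsilon = 0.38% = 3.8e-03
E = 207 / 3.8e-03
E = 54470 MPa


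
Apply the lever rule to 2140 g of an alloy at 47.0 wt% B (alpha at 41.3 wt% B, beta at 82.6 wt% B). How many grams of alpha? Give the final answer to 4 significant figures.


f_alpha = (C_beta - C0) / (C_beta - C_alpha)
f_alpha = (82.6 - 47.0) / (82.6 - 41.3) = 0.861985
m_alpha = f_alpha * m_total = 0.861985 * 2140 = 1845 g


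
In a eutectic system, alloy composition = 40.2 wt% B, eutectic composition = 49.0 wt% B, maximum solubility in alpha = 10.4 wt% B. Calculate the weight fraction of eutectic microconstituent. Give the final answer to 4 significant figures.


f_primary = (C_e - C0) / (C_e - C_alpha_max)
f_primary = (49.0 - 40.2) / (49.0 - 10.4)
f_primary = 0.227979
f_eutectic = 1 - 0.227979 = 0.772


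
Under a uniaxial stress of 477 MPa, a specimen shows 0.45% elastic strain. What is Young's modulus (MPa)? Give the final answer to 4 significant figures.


E = sigma / epsilon
epsilon = 0.45% = 4.5e-03
E = 477 / 4.5e-03
E = 106000 MPa


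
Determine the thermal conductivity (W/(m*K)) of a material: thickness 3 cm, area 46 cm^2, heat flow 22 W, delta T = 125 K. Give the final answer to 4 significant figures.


k = Q*L / (A*dT)
L = 0.03 m, A = 4.6e-03 m^2
k = 22 * 0.03 / (4.6e-03 * 125)
k = 1.148 W/(m*K)


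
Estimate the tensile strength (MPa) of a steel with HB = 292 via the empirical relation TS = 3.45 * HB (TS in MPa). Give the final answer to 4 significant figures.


TS (MPa) = 3.45 * HB
TS = 3.45 * 292
TS = 1007 MPa


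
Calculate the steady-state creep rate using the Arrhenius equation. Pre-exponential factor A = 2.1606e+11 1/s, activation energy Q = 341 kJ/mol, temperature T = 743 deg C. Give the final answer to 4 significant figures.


rate = A * exp(-Q / (R*T))
T = 743 + 273.15 = 1016.15 K
rate = 2.1606e+11 * exp(-341e3 / (8.314 * 1016.15))
rate = 6.383e-07 1/s


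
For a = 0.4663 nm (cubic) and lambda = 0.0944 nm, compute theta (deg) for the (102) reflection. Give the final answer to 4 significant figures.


d = a / sqrt(h^2+k^2+l^2)
d = 0.4663 / sqrt(5) = 0.208536 nm
lambda = 2*d*sin(theta)  =>  sin(theta) = lambda / (2*d)
sin(theta) = 0.0944 / (2 * 0.208536) = 0.22634
theta = 13.08 deg


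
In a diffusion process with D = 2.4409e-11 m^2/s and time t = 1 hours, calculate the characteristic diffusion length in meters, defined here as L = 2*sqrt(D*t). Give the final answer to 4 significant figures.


t = 1 hr = 3600 s
Diffusion length = 2*sqrt(D*t)
= 2*sqrt(2.4409e-11 * 3600)
= 5.929e-04 m


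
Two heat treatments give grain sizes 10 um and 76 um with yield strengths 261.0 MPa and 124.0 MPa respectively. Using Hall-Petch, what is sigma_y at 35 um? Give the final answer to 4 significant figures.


sigma_y = sigma0 + k / sqrt(d)
1/sqrt(d1) = 1/sqrt(1e-05) = 316.228;  1/sqrt(d2) = 114.708
k = (sigma1 - sigma2) / (1/sqrt(d1) - 1/sqrt(d2)) = (261.0 - 124.0) / (316.228 - 114.708) = 0.679834 MPa*m^0.5
sigma0 = sigma1 - k/sqrt(d1) = 261.0 - 0.679834*316.228 = 46.0177 MPa
sigma_y(d3) = 46.0177 + 0.679834 / sqrt(3.5e-05) = 160.9 MPa


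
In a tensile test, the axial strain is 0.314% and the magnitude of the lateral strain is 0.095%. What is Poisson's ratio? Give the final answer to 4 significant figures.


nu = -epsilon_lat / epsilon_axial
Lateral strain is contraction (negative), so using magnitudes:
nu = 0.095 / 0.314
nu = 0.3025


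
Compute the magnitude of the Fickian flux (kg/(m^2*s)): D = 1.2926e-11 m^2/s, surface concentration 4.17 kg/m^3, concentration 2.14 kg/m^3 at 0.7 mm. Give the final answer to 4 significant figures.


J = -D * (dC/dx) = D * (C1 - C2) / dx
J = 1.2926e-11 * (4.17 - 2.14) / 7e-04
J = 3.749e-08 kg/(m^2*s)


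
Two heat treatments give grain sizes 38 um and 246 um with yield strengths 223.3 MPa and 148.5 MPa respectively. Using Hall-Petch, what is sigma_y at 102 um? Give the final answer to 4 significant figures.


sigma_y = sigma0 + k / sqrt(d)
1/sqrt(d1) = 1/sqrt(3.8e-05) = 162.221;  1/sqrt(d2) = 63.7577
k = (sigma1 - sigma2) / (1/sqrt(d1) - 1/sqrt(d2)) = (223.3 - 148.5) / (162.221 - 63.7577) = 0.75967 MPa*m^0.5
sigma0 = sigma1 - k/sqrt(d1) = 223.3 - 0.75967*162.221 = 100.065 MPa
sigma_y(d3) = 100.065 + 0.75967 / sqrt(1.02e-04) = 175.3 MPa


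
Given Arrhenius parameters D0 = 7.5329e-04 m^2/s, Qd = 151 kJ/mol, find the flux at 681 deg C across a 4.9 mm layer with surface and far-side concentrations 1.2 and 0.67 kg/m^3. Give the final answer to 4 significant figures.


Step 1: D = D0 * exp(-Qd/(R*T))
T = 681 + 273.15 = 954.15 K
D = 7.5329e-04 * exp(-151e3 / (8.314 * 954.15)) = 4.07583e-12 m^2/s
Step 2: J = D * (C1 - C2) / dx
J = 4.07583e-12 * (1.2 - 0.67) / 4.9e-03
J = 4.409e-10 kg/(m^2*s)


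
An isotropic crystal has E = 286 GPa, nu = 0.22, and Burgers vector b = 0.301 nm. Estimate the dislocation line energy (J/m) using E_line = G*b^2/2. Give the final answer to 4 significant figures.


Step 1: G = E / (2*(1+nu))
G = 286 / (2*(1+0.22)) = 117.213 GPa = 1.17213e+11 Pa
Step 2: E_line = G*b^2/2
b = 0.301 nm = 3.01e-10 m
E_line = 0.5 * 1.17213e+11 * (3.01e-10)^2 = 5.31e-09 J/m


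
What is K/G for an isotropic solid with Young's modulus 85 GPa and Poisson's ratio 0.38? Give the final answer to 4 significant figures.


G = E / (2*(1+nu))
G = 85 / (2*(1+0.38)) = 30.7971 GPa
K = E / (3*(1-2*nu))
K = 85 / (3*(1-2*0.38)) = 118.056 GPa
K/G = 118.056 / 30.7971 = 3.833


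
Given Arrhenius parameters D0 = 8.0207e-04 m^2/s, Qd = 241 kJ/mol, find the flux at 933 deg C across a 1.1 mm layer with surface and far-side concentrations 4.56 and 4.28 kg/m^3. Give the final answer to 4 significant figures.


Step 1: D = D0 * exp(-Qd/(R*T))
T = 933 + 273.15 = 1206.15 K
D = 8.0207e-04 * exp(-241e3 / (8.314 * 1206.15)) = 2.93e-14 m^2/s
Step 2: J = D * (C1 - C2) / dx
J = 2.93e-14 * (4.56 - 4.28) / 1.1e-03
J = 7.458e-12 kg/(m^2*s)


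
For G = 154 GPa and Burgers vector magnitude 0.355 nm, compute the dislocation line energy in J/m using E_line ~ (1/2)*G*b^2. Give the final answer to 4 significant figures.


E = G*b^2/2
b = 0.355 nm = 3.55e-10 m
G = 154 GPa = 1.54e+11 Pa
E = 0.5 * 1.54e+11 * (3.55e-10)^2
E = 9.704e-09 J/m


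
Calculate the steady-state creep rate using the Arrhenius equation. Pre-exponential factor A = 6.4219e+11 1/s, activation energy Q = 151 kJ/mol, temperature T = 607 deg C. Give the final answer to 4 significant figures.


rate = A * exp(-Q / (R*T))
T = 607 + 273.15 = 880.15 K
rate = 6.4219e+11 * exp(-151e3 / (8.314 * 880.15))
rate = 701.3 1/s


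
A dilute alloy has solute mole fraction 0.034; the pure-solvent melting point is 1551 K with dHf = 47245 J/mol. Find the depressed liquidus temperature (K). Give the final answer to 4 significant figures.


dT = R*Tm^2*x / dHf
dT = 8.314 * 1551^2 * 0.034 / 47245
dT = 14.3932 K
T_new = 1551 - 14.3932 = 1537 K


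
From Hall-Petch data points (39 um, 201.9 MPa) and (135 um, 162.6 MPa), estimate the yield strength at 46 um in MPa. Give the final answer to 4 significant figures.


sigma_y = sigma0 + k / sqrt(d)
1/sqrt(d1) = 1/sqrt(3.9e-05) = 160.128;  1/sqrt(d2) = 86.0663
k = (sigma1 - sigma2) / (1/sqrt(d1) - 1/sqrt(d2)) = (201.9 - 162.6) / (160.128 - 86.0663) = 0.530638 MPa*m^0.5
sigma0 = sigma1 - k/sqrt(d1) = 201.9 - 0.530638*160.128 = 116.93 MPa
sigma_y(d3) = 116.93 + 0.530638 / sqrt(4.6e-05) = 195.2 MPa


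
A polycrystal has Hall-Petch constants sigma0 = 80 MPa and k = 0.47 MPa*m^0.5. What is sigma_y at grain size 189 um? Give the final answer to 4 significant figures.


sigma_y = sigma0 + k / sqrt(d)
d = 189 um = 1.89e-04 m
sigma_y = 80 + 0.47 / sqrt(1.89e-04)
sigma_y = 114.2 MPa


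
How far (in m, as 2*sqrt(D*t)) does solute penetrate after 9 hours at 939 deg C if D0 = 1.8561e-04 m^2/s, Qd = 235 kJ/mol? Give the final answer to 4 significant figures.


Step 1: D = D0 * exp(-Qd/(R*T))
T = 1212.15 K
D = 1.8561e-04 * exp(-235e3 / (8.314 * 1212.15)) = 1.38511e-14 m^2/s
Step 2: L = 2*sqrt(D*t)
t = 9 h = 32400 s
L = 2*sqrt(1.38511e-14 * 32400) = 4.237e-05 m


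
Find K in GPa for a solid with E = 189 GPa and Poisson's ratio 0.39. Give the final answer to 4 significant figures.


K = E / (3*(1-2*nu))
K = 189 / (3*(1-2*0.39))
K = 286.4 GPa


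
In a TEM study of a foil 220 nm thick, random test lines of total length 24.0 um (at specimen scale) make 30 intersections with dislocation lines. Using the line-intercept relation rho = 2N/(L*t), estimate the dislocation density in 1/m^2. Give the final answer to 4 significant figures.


rho = 2N / (L * t)
L = 24.0 um = 2.4e-05 m, t = 220 nm = 2.2e-07 m
rho = 2 * 30 / (2.4e-05 * 2.2e-07)
rho = 1.136e+13 1/m^2


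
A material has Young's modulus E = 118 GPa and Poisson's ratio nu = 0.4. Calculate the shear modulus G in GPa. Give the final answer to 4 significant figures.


G = E / (2*(1+nu))
G = 118 / (2*(1+0.4))
G = 42.14 GPa


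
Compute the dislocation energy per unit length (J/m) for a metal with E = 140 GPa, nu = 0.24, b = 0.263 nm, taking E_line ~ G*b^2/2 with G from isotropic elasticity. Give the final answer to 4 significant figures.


Step 1: G = E / (2*(1+nu))
G = 140 / (2*(1+0.24)) = 56.4516 GPa = 5.64516e+10 Pa
Step 2: E_line = G*b^2/2
b = 0.263 nm = 2.63e-10 m
E_line = 0.5 * 5.64516e+10 * (2.63e-10)^2 = 1.952e-09 J/m


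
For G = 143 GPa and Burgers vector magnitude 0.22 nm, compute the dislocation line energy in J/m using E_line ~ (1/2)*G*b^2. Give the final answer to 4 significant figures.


E = G*b^2/2
b = 0.22 nm = 2.2e-10 m
G = 143 GPa = 1.43e+11 Pa
E = 0.5 * 1.43e+11 * (2.2e-10)^2
E = 3.461e-09 J/m


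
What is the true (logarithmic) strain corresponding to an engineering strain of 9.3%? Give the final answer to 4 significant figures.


epsilon_true = ln(1 + epsilon_eng)
epsilon_true = ln(1 + 0.093)
epsilon_true = 0.08893


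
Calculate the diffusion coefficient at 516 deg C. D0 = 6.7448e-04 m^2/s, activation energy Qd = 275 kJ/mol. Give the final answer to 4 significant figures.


D = D0 * exp(-Qd / (R*T))
T = 789.15 K
D = 6.7448e-04 * exp(-275e3 / (8.314 * 789.15))
D = 4.225e-22 m^2/s


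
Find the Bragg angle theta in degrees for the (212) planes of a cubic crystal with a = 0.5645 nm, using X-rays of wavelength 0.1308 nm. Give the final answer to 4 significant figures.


d = a / sqrt(h^2+k^2+l^2)
d = 0.5645 / sqrt(9) = 0.188167 nm
lambda = 2*d*sin(theta)  =>  sin(theta) = lambda / (2*d)
sin(theta) = 0.1308 / (2 * 0.188167) = 0.347564
theta = 20.34 deg


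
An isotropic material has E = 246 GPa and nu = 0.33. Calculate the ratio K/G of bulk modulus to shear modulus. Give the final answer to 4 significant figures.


G = E / (2*(1+nu))
G = 246 / (2*(1+0.33)) = 92.4812 GPa
K = E / (3*(1-2*nu))
K = 246 / (3*(1-2*0.33)) = 241.176 GPa
K/G = 241.176 / 92.4812 = 2.608


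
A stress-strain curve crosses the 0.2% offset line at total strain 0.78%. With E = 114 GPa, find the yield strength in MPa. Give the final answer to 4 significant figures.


Offset strain = 0.002
Elastic strain at yield = total_strain - offset = 7.8e-03 - 0.002 = 5.8e-03
sigma_y = E * elastic_strain = 114000 * 5.8e-03
sigma_y = 661.2 MPa


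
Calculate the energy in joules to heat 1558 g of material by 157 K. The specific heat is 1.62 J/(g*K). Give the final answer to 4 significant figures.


Q = m * cp * dT
Q = 1558 * 1.62 * 157
Q = 396300 J


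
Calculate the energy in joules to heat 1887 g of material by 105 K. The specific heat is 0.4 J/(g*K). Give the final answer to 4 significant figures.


Q = m * cp * dT
Q = 1887 * 0.4 * 105
Q = 79250 J


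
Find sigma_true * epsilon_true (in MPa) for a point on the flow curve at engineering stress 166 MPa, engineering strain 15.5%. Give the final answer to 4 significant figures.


sigma_true = sigma_eng * (1 + epsilon_eng)
sigma_true = 166 * (1 + 0.155) = 191.73 MPa
epsilon_true = ln(1 + epsilon_eng)
epsilon_true = ln(1 + 0.155) = 0.1441
sigma_true * epsilon_true = 191.73 * 0.1441 = 27.63 MPa


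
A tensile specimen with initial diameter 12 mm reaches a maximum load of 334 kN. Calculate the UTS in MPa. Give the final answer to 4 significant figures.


A0 = pi*(d/2)^2 = pi*(12/2)^2 = 113.097 mm^2
UTS = F_max / A0 = 334*1000 / 113.097
UTS = 2953 MPa


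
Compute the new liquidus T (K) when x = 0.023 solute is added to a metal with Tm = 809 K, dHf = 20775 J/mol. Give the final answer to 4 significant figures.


dT = R*Tm^2*x / dHf
dT = 8.314 * 809^2 * 0.023 / 20775
dT = 6.02412 K
T_new = 809 - 6.02412 = 803 K


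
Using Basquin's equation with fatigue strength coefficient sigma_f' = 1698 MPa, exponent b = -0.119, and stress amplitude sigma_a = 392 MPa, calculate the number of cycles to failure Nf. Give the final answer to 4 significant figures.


sigma_a = sigma_f' * (2*Nf)^b
2*Nf = (sigma_a / sigma_f')^(1/b)
2*Nf = (392 / 1698)^(1/-0.119)
2*Nf = 223879
Nf = 111900 cycles


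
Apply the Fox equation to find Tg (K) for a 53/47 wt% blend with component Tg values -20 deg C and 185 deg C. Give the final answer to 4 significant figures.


1/Tg = w1/Tg1 + w2/Tg2 (in Kelvin)
Tg1 = 253.15 K, Tg2 = 458.15 K
1/Tg = 0.53/253.15 + 0.47/458.15
Tg = 320.6 K


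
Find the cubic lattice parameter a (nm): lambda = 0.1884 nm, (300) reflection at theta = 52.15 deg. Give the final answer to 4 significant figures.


d = lambda / (2*sin(theta))
d = 0.1884 / (2*sin(52.15 deg))
d = 0.119298 nm
a = d * sqrt(h^2+k^2+l^2) = 0.119298 * sqrt(9)
a = 0.3579 nm


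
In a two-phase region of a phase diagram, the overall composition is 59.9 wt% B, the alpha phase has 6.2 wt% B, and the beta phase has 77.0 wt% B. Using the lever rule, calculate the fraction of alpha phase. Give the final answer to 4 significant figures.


f_alpha = (C_beta - C0) / (C_beta - C_alpha)
f_alpha = (77.0 - 59.9) / (77.0 - 6.2)
f_alpha = 0.2415


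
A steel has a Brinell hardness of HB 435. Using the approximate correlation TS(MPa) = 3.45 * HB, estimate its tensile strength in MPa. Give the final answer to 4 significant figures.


TS (MPa) = 3.45 * HB
TS = 3.45 * 435
TS = 1501 MPa


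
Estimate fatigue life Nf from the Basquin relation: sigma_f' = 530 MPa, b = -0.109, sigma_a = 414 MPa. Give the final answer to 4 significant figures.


sigma_a = sigma_f' * (2*Nf)^b
2*Nf = (sigma_a / sigma_f')^(1/b)
2*Nf = (414 / 530)^(1/-0.109)
2*Nf = 9.64227
Nf = 4.821 cycles


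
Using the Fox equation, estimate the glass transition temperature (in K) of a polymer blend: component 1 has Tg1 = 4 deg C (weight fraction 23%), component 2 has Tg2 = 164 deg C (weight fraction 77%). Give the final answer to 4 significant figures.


1/Tg = w1/Tg1 + w2/Tg2 (in Kelvin)
Tg1 = 277.15 K, Tg2 = 437.15 K
1/Tg = 0.23/277.15 + 0.77/437.15
Tg = 385.9 K


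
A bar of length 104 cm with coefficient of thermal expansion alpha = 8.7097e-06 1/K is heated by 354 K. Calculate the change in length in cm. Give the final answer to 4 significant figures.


dL = L0 * alpha * dT
dL = 104 * 8.7097e-06 * 354
dL = 0.3207 cm


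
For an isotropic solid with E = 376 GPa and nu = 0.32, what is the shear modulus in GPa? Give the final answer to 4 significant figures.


G = E / (2*(1+nu))
G = 376 / (2*(1+0.32))
G = 142.4 GPa


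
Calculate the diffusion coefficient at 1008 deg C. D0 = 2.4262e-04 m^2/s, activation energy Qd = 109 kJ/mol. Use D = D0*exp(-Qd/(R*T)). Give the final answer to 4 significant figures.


D = D0 * exp(-Qd / (R*T))
T = 1281.15 K
D = 2.4262e-04 * exp(-109e3 / (8.314 * 1281.15))
D = 8.723e-09 m^2/s


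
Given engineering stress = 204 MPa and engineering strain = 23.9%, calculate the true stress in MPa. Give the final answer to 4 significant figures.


sigma_true = sigma_eng * (1 + epsilon_eng)
sigma_true = 204 * (1 + 0.239)
sigma_true = 252.8 MPa


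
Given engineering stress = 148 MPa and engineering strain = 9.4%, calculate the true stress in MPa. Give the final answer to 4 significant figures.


sigma_true = sigma_eng * (1 + epsilon_eng)
sigma_true = 148 * (1 + 0.094)
sigma_true = 161.9 MPa


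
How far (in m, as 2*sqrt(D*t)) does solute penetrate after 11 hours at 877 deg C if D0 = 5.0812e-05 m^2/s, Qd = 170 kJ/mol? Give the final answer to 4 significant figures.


Step 1: D = D0 * exp(-Qd/(R*T))
T = 1150.15 K
D = 5.0812e-05 * exp(-170e3 / (8.314 * 1150.15)) = 9.66167e-13 m^2/s
Step 2: L = 2*sqrt(D*t)
t = 11 h = 39600 s
L = 2*sqrt(9.66167e-13 * 39600) = 3.912e-04 m


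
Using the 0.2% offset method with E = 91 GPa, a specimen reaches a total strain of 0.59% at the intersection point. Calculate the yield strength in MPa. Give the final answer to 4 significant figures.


Offset strain = 0.002
Elastic strain at yield = total_strain - offset = 5.9e-03 - 0.002 = 3.9e-03
sigma_y = E * elastic_strain = 91000 * 3.9e-03
sigma_y = 354.9 MPa


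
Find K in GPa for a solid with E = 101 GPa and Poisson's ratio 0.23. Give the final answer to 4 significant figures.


K = E / (3*(1-2*nu))
K = 101 / (3*(1-2*0.23))
K = 62.35 GPa


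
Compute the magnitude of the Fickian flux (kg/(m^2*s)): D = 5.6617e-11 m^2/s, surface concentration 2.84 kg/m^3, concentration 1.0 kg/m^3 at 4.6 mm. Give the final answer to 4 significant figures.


J = -D * (dC/dx) = D * (C1 - C2) / dx
J = 5.6617e-11 * (2.84 - 1.0) / 4.6e-03
J = 2.265e-08 kg/(m^2*s)


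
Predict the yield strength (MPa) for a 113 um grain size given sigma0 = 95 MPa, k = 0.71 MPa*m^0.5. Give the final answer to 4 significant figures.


sigma_y = sigma0 + k / sqrt(d)
d = 113 um = 1.13e-04 m
sigma_y = 95 + 0.71 / sqrt(1.13e-04)
sigma_y = 161.8 MPa


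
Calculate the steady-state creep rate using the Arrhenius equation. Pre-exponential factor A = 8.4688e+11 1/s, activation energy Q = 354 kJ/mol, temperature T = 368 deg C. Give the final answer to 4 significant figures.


rate = A * exp(-Q / (R*T))
T = 368 + 273.15 = 641.15 K
rate = 8.4688e+11 * exp(-354e3 / (8.314 * 641.15))
rate = 1.22e-17 1/s


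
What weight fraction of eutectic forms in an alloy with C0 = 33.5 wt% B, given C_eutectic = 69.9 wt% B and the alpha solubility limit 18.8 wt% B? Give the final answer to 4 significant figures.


f_primary = (C_e - C0) / (C_e - C_alpha_max)
f_primary = (69.9 - 33.5) / (69.9 - 18.8)
f_primary = 0.712329
f_eutectic = 1 - 0.712329 = 0.2877


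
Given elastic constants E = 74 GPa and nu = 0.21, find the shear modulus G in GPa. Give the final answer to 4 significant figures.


G = E / (2*(1+nu))
G = 74 / (2*(1+0.21))
G = 30.58 GPa


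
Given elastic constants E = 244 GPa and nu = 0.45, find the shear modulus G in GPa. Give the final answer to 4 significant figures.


G = E / (2*(1+nu))
G = 244 / (2*(1+0.45))
G = 84.14 GPa


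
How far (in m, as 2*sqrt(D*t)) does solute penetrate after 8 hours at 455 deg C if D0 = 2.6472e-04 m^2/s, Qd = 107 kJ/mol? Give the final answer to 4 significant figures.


Step 1: D = D0 * exp(-Qd/(R*T))
T = 728.15 K
D = 2.6472e-04 * exp(-107e3 / (8.314 * 728.15)) = 5.58145e-12 m^2/s
Step 2: L = 2*sqrt(D*t)
t = 8 h = 28800 s
L = 2*sqrt(5.58145e-12 * 28800) = 8.019e-04 m


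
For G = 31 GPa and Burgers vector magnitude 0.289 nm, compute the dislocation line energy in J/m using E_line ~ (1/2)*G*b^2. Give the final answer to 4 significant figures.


E = G*b^2/2
b = 0.289 nm = 2.89e-10 m
G = 31 GPa = 3.1e+10 Pa
E = 0.5 * 3.1e+10 * (2.89e-10)^2
E = 1.295e-09 J/m


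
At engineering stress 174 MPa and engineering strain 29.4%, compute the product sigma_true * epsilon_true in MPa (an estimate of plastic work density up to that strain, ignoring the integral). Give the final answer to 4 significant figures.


sigma_true = sigma_eng * (1 + epsilon_eng)
sigma_true = 174 * (1 + 0.294) = 225.156 MPa
epsilon_true = ln(1 + epsilon_eng)
epsilon_true = ln(1 + 0.294) = 0.257738
sigma_true * epsilon_true = 225.156 * 0.257738 = 58.03 MPa


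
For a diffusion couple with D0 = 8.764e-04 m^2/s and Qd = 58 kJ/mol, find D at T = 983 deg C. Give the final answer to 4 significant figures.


D = D0 * exp(-Qd / (R*T))
T = 1256.15 K
D = 8.764e-04 * exp(-58e3 / (8.314 * 1256.15))
D = 3.395e-06 m^2/s


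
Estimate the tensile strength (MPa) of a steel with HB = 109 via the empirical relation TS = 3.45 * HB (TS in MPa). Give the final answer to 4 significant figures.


TS (MPa) = 3.45 * HB
TS = 3.45 * 109
TS = 376.1 MPa


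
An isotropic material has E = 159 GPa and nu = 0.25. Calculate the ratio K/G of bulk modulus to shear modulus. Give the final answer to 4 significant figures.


G = E / (2*(1+nu))
G = 159 / (2*(1+0.25)) = 63.6 GPa
K = E / (3*(1-2*nu))
K = 159 / (3*(1-2*0.25)) = 106 GPa
K/G = 106 / 63.6 = 1.667


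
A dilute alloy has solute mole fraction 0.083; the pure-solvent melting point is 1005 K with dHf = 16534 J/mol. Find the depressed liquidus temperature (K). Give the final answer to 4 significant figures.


dT = R*Tm^2*x / dHf
dT = 8.314 * 1005^2 * 0.083 / 16534
dT = 42.1543 K
T_new = 1005 - 42.1543 = 962.8 K


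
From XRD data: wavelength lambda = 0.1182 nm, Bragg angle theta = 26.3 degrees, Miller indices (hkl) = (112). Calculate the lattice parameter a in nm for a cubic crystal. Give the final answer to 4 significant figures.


d = lambda / (2*sin(theta))
d = 0.1182 / (2*sin(26.3 deg))
d = 0.133387 nm
a = d * sqrt(h^2+k^2+l^2) = 0.133387 * sqrt(6)
a = 0.3267 nm


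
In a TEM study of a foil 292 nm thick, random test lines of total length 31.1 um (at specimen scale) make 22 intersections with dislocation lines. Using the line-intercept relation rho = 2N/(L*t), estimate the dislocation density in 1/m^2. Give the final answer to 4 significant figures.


rho = 2N / (L * t)
L = 31.1 um = 3.11e-05 m, t = 292 nm = 2.92e-07 m
rho = 2 * 22 / (3.11e-05 * 2.92e-07)
rho = 4.845e+12 1/m^2


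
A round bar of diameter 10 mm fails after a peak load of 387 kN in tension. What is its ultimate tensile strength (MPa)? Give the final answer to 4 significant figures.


A0 = pi*(d/2)^2 = pi*(10/2)^2 = 78.5398 mm^2
UTS = F_max / A0 = 387*1000 / 78.5398
UTS = 4927 MPa


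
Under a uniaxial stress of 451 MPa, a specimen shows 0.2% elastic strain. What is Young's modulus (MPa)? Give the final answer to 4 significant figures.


E = sigma / epsilon
epsilon = 0.2% = 2e-03
E = 451 / 2e-03
E = 225500 MPa


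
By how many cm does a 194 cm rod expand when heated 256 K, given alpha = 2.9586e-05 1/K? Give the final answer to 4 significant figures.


dL = L0 * alpha * dT
dL = 194 * 2.9586e-05 * 256
dL = 1.469 cm


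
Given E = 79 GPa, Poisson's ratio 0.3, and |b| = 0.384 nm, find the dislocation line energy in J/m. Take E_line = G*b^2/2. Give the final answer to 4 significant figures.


Step 1: G = E / (2*(1+nu))
G = 79 / (2*(1+0.3)) = 30.3846 GPa = 3.03846e+10 Pa
Step 2: E_line = G*b^2/2
b = 0.384 nm = 3.84e-10 m
E_line = 0.5 * 3.03846e+10 * (3.84e-10)^2 = 2.24e-09 J/m


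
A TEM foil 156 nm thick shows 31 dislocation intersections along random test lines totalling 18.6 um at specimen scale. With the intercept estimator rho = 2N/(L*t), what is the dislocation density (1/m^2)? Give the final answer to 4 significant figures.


rho = 2N / (L * t)
L = 18.6 um = 1.86e-05 m, t = 156 nm = 1.56e-07 m
rho = 2 * 31 / (1.86e-05 * 1.56e-07)
rho = 2.137e+13 1/m^2


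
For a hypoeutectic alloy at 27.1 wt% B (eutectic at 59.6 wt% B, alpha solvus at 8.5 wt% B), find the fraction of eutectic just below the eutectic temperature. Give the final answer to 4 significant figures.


f_primary = (C_e - C0) / (C_e - C_alpha_max)
f_primary = (59.6 - 27.1) / (59.6 - 8.5)
f_primary = 0.636008
f_eutectic = 1 - 0.636008 = 0.364


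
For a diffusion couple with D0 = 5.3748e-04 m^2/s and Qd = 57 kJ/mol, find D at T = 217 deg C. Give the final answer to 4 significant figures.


D = D0 * exp(-Qd / (R*T))
T = 490.15 K
D = 5.3748e-04 * exp(-57e3 / (8.314 * 490.15))
D = 4.526e-10 m^2/s


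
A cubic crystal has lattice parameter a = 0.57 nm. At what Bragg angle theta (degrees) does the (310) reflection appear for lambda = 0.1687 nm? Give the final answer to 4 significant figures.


d = a / sqrt(h^2+k^2+l^2)
d = 0.57 / sqrt(10) = 0.18025 nm
lambda = 2*d*sin(theta)  =>  sin(theta) = lambda / (2*d)
sin(theta) = 0.1687 / (2 * 0.18025) = 0.467962
theta = 27.9 deg


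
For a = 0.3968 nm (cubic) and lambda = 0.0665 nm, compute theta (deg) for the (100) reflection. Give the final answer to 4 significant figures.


d = a / sqrt(h^2+k^2+l^2)
d = 0.3968 / sqrt(1) = 0.3968 nm
lambda = 2*d*sin(theta)  =>  sin(theta) = lambda / (2*d)
sin(theta) = 0.0665 / (2 * 0.3968) = 0.0837954
theta = 4.807 deg


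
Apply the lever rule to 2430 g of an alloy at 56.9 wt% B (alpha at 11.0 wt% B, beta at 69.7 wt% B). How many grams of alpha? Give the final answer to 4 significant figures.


f_alpha = (C_beta - C0) / (C_beta - C_alpha)
f_alpha = (69.7 - 56.9) / (69.7 - 11.0) = 0.218058
m_alpha = f_alpha * m_total = 0.218058 * 2430 = 529.9 g


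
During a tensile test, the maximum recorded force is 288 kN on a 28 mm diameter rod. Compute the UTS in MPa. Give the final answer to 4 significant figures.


A0 = pi*(d/2)^2 = pi*(28/2)^2 = 615.752 mm^2
UTS = F_max / A0 = 288*1000 / 615.752
UTS = 467.7 MPa


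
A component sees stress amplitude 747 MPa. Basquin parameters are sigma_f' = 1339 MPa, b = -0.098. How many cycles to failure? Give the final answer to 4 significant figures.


sigma_a = sigma_f' * (2*Nf)^b
2*Nf = (sigma_a / sigma_f')^(1/b)
2*Nf = (747 / 1339)^(1/-0.098)
2*Nf = 385.768
Nf = 192.9 cycles


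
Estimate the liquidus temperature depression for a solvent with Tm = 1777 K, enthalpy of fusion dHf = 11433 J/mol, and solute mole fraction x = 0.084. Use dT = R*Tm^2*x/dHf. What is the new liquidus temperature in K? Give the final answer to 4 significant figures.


dT = R*Tm^2*x / dHf
dT = 8.314 * 1777^2 * 0.084 / 11433
dT = 192.887 K
T_new = 1777 - 192.887 = 1584 K


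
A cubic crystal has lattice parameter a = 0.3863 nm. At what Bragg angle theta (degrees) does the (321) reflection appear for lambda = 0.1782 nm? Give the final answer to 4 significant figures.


d = a / sqrt(h^2+k^2+l^2)
d = 0.3863 / sqrt(14) = 0.103243 nm
lambda = 2*d*sin(theta)  =>  sin(theta) = lambda / (2*d)
sin(theta) = 0.1782 / (2 * 0.103243) = 0.863012
theta = 59.66 deg


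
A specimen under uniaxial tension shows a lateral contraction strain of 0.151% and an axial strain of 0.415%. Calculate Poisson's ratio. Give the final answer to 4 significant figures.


nu = -epsilon_lat / epsilon_axial
Lateral strain is contraction (negative), so using magnitudes:
nu = 0.151 / 0.415
nu = 0.3639


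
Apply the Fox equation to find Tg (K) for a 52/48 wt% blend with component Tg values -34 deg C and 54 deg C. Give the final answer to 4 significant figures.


1/Tg = w1/Tg1 + w2/Tg2 (in Kelvin)
Tg1 = 239.15 K, Tg2 = 327.15 K
1/Tg = 0.52/239.15 + 0.48/327.15
Tg = 274.6 K


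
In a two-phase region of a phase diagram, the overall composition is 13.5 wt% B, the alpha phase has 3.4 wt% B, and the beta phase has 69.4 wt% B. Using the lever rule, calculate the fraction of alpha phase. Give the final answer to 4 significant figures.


f_alpha = (C_beta - C0) / (C_beta - C_alpha)
f_alpha = (69.4 - 13.5) / (69.4 - 3.4)
f_alpha = 0.847


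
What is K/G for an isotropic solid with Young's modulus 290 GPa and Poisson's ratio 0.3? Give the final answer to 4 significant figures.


G = E / (2*(1+nu))
G = 290 / (2*(1+0.3)) = 111.538 GPa
K = E / (3*(1-2*nu))
K = 290 / (3*(1-2*0.3)) = 241.667 GPa
K/G = 241.667 / 111.538 = 2.167


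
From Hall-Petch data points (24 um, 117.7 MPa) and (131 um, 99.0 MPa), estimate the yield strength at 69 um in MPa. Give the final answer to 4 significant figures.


sigma_y = sigma0 + k / sqrt(d)
1/sqrt(d1) = 1/sqrt(2.4e-05) = 204.124;  1/sqrt(d2) = 87.3704
k = (sigma1 - sigma2) / (1/sqrt(d1) - 1/sqrt(d2)) = (117.7 - 99.0) / (204.124 - 87.3704) = 0.160166 MPa*m^0.5
sigma0 = sigma1 - k/sqrt(d1) = 117.7 - 0.160166*204.124 = 85.0062 MPa
sigma_y(d3) = 85.0062 + 0.160166 / sqrt(6.9e-05) = 104.3 MPa


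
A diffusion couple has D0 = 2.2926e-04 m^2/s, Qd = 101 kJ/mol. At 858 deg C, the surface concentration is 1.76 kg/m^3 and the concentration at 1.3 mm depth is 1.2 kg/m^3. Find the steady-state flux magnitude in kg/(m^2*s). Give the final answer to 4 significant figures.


Step 1: D = D0 * exp(-Qd/(R*T))
T = 858 + 273.15 = 1131.15 K
D = 2.2926e-04 * exp(-101e3 / (8.314 * 1131.15)) = 4.9676e-09 m^2/s
Step 2: J = D * (C1 - C2) / dx
J = 4.9676e-09 * (1.76 - 1.2) / 1.3e-03
J = 2.14e-06 kg/(m^2*s)


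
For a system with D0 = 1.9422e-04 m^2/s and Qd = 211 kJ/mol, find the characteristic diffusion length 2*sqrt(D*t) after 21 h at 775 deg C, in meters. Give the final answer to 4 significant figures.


Step 1: D = D0 * exp(-Qd/(R*T))
T = 1048.15 K
D = 1.9422e-04 * exp(-211e3 / (8.314 * 1048.15)) = 5.92532e-15 m^2/s
Step 2: L = 2*sqrt(D*t)
t = 21 h = 75600 s
L = 2*sqrt(5.92532e-15 * 75600) = 4.233e-05 m


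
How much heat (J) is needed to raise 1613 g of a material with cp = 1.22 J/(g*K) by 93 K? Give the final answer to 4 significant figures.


Q = m * cp * dT
Q = 1613 * 1.22 * 93
Q = 183000 J


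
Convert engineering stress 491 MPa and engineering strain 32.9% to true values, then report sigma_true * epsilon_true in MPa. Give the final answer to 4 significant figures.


sigma_true = sigma_eng * (1 + epsilon_eng)
sigma_true = 491 * (1 + 0.329) = 652.539 MPa
epsilon_true = ln(1 + epsilon_eng)
epsilon_true = ln(1 + 0.329) = 0.284427
sigma_true * epsilon_true = 652.539 * 0.284427 = 185.6 MPa


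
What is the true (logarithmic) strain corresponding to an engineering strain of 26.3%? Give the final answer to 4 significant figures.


epsilon_true = ln(1 + epsilon_eng)
epsilon_true = ln(1 + 0.263)
epsilon_true = 0.2335


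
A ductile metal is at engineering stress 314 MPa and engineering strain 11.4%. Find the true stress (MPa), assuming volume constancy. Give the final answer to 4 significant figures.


sigma_true = sigma_eng * (1 + epsilon_eng)
sigma_true = 314 * (1 + 0.114)
sigma_true = 349.8 MPa


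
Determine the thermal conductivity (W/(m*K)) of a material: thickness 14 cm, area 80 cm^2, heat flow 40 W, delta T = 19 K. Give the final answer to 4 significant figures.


k = Q*L / (A*dT)
L = 0.14 m, A = 8e-03 m^2
k = 40 * 0.14 / (8e-03 * 19)
k = 36.84 W/(m*K)


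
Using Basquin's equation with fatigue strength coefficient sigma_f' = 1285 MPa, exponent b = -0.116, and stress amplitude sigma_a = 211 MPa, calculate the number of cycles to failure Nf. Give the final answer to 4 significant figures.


sigma_a = sigma_f' * (2*Nf)^b
2*Nf = (sigma_a / sigma_f')^(1/b)
2*Nf = (211 / 1285)^(1/-0.116)
2*Nf = 5.80726e+06
Nf = 2.904e+06 cycles


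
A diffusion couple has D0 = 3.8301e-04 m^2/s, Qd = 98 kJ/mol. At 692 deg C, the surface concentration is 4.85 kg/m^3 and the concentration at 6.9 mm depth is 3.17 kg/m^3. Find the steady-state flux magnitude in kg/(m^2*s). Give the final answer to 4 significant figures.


Step 1: D = D0 * exp(-Qd/(R*T))
T = 692 + 273.15 = 965.15 K
D = 3.8301e-04 * exp(-98e3 / (8.314 * 965.15)) = 1.90189e-09 m^2/s
Step 2: J = D * (C1 - C2) / dx
J = 1.90189e-09 * (4.85 - 3.17) / 6.9e-03
J = 4.631e-07 kg/(m^2*s)
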